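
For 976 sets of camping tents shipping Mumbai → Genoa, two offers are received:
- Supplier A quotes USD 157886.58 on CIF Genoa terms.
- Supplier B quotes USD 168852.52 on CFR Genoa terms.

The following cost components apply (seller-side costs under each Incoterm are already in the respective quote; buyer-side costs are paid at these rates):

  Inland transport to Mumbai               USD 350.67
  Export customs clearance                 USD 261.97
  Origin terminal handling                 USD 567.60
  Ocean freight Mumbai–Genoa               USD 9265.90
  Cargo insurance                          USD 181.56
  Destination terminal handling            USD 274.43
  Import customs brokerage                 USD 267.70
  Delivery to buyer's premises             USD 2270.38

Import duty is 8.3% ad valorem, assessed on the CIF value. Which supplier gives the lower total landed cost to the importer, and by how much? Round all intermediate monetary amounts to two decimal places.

Supplier A is cheaper by USD 12072.74

Supplier A (CIF):
The CIF price already equals the CIF value: 157886.58
Import duty = 157886.58 × 8.3% = 13104.59
Buyer bears (A): 274.43 + 267.70 + 2270.38 = 2812.51
Landed cost (A) = invoice 157886.58 + 2812.51 + duty 13104.59 = 173803.68
Supplier B (CFR):
CIF value = CFR price + insurance = 168852.52 + 181.56 = 169034.08
Import duty = 169034.08 × 8.3% = 14029.83
Buyer bears (B): 181.56 + 274.43 + 267.70 + 2270.38 = 2994.07
Landed cost (B) = invoice 168852.52 + 2994.07 + duty 14029.83 = 185876.42
Difference = |173803.68 − 185876.42| = 12072.74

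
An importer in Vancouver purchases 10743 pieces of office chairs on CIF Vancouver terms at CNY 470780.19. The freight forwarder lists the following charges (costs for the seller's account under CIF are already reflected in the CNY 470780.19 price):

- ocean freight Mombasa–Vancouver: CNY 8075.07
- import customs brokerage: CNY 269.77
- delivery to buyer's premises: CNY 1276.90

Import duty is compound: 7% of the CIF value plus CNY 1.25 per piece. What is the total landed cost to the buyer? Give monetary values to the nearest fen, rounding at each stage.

CIF: the seller pays costs through ocean freight and marine insurance to the destination port.
Already in the invoice (seller's account under CIF): freight — exclude.
The CIF price already equals the CIF value: 470780.19
Ad valorem component: 470780.19 × 7% = 32954.61
Specific component: 10743 × 1.25 = 13428.75
Import duty = 32954.61 + 13428.75 = 46383.36
Buyer bears: brokerage 269.77 + delivery 1276.90 + duty 46383.36 = 47930.03
Landed cost = invoice 470780.19 + 47930.03 = 518710.22

Total landed cost: CNY 518710.22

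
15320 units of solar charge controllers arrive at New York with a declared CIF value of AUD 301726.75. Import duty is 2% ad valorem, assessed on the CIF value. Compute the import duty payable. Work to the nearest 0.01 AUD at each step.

Import duty: AUD 6034.54

Import duty = 301726.75 × 2% = 6034.54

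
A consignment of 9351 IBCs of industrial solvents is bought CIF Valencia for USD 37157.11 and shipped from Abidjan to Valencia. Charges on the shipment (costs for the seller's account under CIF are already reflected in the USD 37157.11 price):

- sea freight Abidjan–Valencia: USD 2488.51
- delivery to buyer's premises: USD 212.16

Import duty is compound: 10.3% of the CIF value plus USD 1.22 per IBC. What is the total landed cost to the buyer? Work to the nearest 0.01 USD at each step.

CIF: the seller pays costs through ocean freight and marine insurance to the destination port.
Already in the invoice (seller's account under CIF): freight — exclude.
The CIF price already equals the CIF value: 37157.11
Ad valorem component: 37157.11 × 10.3% = 3827.18
Specific component: 9351 × 1.22 = 11408.22
Import duty = 3827.18 + 11408.22 = 15235.40
Buyer bears: delivery 212.16 + duty 15235.40 = 15447.56
Landed cost = invoice 37157.11 + 15447.56 = 52604.67

Total landed cost: USD 52604.67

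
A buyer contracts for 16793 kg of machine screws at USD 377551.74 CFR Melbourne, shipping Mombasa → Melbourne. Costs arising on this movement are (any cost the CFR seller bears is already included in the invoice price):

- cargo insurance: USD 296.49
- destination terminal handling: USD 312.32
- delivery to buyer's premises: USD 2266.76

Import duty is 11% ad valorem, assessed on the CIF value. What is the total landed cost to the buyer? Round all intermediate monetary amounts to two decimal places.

Total landed cost: USD 421990.62

CFR: the seller pays costs through ocean freight to the destination port, but not insurance.
CIF value = CFR price + insurance = 377551.74 + 296.49 = 377848.23
Import duty = 377848.23 × 11% = 41563.31
Buyer bears: insurance 296.49 + destination terminal 312.32 + delivery 2266.76 + duty 41563.31 = 44438.88
Landed cost = invoice 377551.74 + 44438.88 = 421990.62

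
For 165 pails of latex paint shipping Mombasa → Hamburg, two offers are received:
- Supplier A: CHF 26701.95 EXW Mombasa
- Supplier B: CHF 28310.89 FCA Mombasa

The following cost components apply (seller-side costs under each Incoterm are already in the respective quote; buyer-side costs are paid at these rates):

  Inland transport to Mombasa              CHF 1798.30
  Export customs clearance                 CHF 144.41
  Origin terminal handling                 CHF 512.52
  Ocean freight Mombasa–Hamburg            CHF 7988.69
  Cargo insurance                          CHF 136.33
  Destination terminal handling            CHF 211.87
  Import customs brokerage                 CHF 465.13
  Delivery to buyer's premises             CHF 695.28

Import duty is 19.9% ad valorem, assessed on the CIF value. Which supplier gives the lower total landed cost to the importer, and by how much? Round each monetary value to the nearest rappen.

Supplier A (EXW):
CIF value = EXW price + inland to port + export clearance + origin terminal + freight + insurance = 26701.95 + 1798.30 + 144.41 + 512.52 + 7988.69 + 136.33 = 37282.20
Import duty = 37282.20 × 19.9% = 7419.16
Buyer bears (A): 1798.30 + 144.41 + 512.52 + 7988.69 + 136.33 + 211.87 + 465.13 + 695.28 = 11952.53
Landed cost (A) = invoice 26701.95 + 11952.53 + duty 7419.16 = 46073.64
Supplier B (FCA):
CIF value = FCA price + origin terminal + freight + insurance = 28310.89 + 512.52 + 7988.69 + 136.33 = 36948.43
Import duty = 36948.43 × 19.9% = 7352.74
Buyer bears (B): 512.52 + 7988.69 + 136.33 + 211.87 + 465.13 + 695.28 = 10009.82
Landed cost (B) = invoice 28310.89 + 10009.82 + duty 7352.74 = 45673.45
Difference = |46073.64 − 45673.45| = 400.19

Supplier B is cheaper by CHF 400.19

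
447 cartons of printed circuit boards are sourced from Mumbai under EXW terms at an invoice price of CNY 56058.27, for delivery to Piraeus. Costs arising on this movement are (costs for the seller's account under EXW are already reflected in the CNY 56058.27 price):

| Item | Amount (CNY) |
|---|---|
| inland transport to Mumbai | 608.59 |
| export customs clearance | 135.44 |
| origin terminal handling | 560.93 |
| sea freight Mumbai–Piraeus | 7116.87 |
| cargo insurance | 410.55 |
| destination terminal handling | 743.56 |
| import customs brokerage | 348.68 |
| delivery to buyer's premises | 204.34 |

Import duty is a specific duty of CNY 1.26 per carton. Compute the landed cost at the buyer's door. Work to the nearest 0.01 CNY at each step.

EXW: the seller makes goods available at their premises; the buyer bears all onward costs.
CIF value = EXW price + inland to port + export clearance + origin terminal + freight + insurance = 56058.27 + 608.59 + 135.44 + 560.93 + 7116.87 + 410.55 = 64890.65
Import duty = 447 × 1.26 = 563.22
Buyer bears: inland to port 608.59 + export clearance 135.44 + origin terminal 560.93 + freight 7116.87 + insurance 410.55 + destination terminal 743.56 + brokerage 348.68 + delivery 204.34 + duty 563.22 = 10692.18
Landed cost = invoice 56058.27 + 10692.18 = 66750.45

Total landed cost: CNY 66750.45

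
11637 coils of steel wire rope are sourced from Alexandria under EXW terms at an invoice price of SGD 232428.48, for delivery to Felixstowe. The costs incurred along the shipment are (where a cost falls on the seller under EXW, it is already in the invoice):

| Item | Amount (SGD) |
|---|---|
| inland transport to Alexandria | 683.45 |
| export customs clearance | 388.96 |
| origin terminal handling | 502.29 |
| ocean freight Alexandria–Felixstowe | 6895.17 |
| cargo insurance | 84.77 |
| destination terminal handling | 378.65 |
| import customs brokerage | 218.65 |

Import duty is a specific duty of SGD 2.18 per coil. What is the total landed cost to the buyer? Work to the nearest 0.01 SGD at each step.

Total landed cost: SGD 266949.08

EXW: the seller makes goods available at their premises; the buyer bears all onward costs.
CIF value = EXW price + inland to port + export clearance + origin terminal + freight + insurance = 232428.48 + 683.45 + 388.96 + 502.29 + 6895.17 + 84.77 = 240983.12
Import duty = 11637 × 2.18 = 25368.66
Buyer bears: inland to port 683.45 + export clearance 388.96 + origin terminal 502.29 + freight 6895.17 + insurance 84.77 + destination terminal 378.65 + brokerage 218.65 + duty 25368.66 = 34520.60
Landed cost = invoice 232428.48 + 34520.60 = 266949.08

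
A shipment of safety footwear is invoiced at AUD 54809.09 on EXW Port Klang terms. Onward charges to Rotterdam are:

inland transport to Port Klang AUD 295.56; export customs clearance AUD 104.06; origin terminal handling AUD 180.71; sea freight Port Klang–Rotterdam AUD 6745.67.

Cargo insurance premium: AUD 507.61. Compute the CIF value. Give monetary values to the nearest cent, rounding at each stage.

CIF = EXW price + pre-shipment costs + freight + insurance
CIF = 54809.09 + 295.56 + 104.06 + 180.71 + 6745.67 + 507.61 = 62642.70

CIF value: AUD 62642.70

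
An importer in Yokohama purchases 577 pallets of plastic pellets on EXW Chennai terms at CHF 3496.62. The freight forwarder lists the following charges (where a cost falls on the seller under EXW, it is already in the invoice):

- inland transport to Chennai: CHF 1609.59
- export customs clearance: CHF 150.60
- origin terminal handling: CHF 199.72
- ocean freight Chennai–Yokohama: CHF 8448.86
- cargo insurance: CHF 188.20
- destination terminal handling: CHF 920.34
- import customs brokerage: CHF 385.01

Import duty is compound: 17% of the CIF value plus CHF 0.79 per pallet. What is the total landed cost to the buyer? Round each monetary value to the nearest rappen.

Total landed cost: CHF 18250.68

EXW: the seller makes goods available at their premises; the buyer bears all onward costs.
CIF value = EXW price + inland to port + export clearance + origin terminal + freight + insurance = 3496.62 + 1609.59 + 150.60 + 199.72 + 8448.86 + 188.20 = 14093.59
Ad valorem component: 14093.59 × 17% = 2395.91
Specific component: 577 × 0.79 = 455.83
Import duty = 2395.91 + 455.83 = 2851.74
Buyer bears: inland to port 1609.59 + export clearance 150.60 + origin terminal 199.72 + freight 8448.86 + insurance 188.20 + destination terminal 920.34 + brokerage 385.01 + duty 2851.74 = 14754.06
Landed cost = invoice 3496.62 + 14754.06 = 18250.68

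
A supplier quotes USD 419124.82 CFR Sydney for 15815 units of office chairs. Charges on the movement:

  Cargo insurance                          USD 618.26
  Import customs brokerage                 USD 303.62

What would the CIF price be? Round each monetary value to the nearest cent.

Not relevant to the conversion: brokerage — on the buyer under both terms; not part of either seller's price.
From CFR to CIF, the seller additionally bears: insurance.
CIF price = 419124.82 + 618.26 = 419743.08

CIF price: USD 419743.08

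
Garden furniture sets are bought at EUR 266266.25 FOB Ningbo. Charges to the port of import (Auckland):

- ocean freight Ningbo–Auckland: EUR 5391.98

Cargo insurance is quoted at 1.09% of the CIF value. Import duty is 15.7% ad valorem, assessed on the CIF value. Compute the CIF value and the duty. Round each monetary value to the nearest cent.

Let C be the CIF value. C = FOB price + freight + 1.09% × C
C − 1.09% × C = 266266.25 + 5391.98
0.9891 × C = 271658.23
C = 271658.23 / 0.9891 = 274651.94
Insurance premium = 1.09% × 274651.94 = 2993.71
Import duty = 274651.94 × 15.7% = 43120.35

CIF value: EUR 274651.94; import duty: EUR 43120.35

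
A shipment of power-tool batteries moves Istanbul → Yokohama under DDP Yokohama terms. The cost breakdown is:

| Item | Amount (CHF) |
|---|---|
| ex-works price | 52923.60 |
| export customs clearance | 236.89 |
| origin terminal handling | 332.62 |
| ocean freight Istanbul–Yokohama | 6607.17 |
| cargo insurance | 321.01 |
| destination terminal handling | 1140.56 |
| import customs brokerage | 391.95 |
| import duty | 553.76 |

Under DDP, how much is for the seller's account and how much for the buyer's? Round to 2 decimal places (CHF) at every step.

Seller: CHF 62507.56; buyer: CHF 0.00

DDP: the seller bears all costs including import duty.
Seller's account: goods 52923.60 + export clearance 236.89 + origin terminal 332.62 + freight 6607.17 + insurance 321.01 + destination terminal 1140.56 + brokerage 391.95 + duty 553.76 = 62507.56
Buyer's account: 0.00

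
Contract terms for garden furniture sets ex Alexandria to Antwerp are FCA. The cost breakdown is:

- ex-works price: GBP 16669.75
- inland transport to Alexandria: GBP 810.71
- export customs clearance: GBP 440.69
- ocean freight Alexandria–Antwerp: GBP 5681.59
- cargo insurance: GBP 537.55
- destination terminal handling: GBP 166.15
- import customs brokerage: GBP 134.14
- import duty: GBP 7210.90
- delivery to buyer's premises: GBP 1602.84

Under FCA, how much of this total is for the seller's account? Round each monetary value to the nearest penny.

Seller's account: GBP 17921.15

FCA: the seller delivers export-cleared goods to the carrier; the buyer bears costs from that point.
Seller's account: goods 16669.75 + inland to port 810.71 + export clearance 440.69 = 17921.15
Buyer's account: freight 5681.59 + insurance 537.55 + destination terminal 166.15 + brokerage 134.14 + duty 7210.90 + delivery 1602.84 = 15333.17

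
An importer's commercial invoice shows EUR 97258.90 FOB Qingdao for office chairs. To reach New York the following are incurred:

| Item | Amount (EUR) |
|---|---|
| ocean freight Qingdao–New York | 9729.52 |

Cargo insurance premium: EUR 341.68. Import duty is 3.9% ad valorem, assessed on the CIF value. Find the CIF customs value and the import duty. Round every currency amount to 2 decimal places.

CIF value: EUR 107330.10; import duty: EUR 4185.87

CIF = FOB price + freight + insurance
CIF = 97258.90 + 9729.52 + 341.68 = 107330.10
Import duty = 107330.10 × 3.9% = 4185.87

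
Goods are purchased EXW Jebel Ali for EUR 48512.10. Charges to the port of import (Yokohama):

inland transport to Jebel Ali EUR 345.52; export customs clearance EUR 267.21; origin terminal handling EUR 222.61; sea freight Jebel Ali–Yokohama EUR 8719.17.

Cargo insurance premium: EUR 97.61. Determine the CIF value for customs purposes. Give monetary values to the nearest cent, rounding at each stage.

CIF = EXW price + pre-shipment costs + freight + insurance
CIF = 48512.10 + 345.52 + 267.21 + 222.61 + 8719.17 + 97.61 = 58164.22

CIF value: EUR 58164.22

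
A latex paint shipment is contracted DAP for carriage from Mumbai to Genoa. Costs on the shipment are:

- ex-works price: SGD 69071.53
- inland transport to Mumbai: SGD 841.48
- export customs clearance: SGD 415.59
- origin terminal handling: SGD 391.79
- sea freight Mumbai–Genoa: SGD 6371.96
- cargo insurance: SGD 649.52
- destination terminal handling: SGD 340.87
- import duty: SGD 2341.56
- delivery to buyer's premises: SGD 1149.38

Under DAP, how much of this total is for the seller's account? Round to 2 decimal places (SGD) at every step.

Seller's account: SGD 79232.12

DAP: the seller bears all costs to the named destination except import duty and clearance.
Seller's account: goods 69071.53 + inland to port 841.48 + export clearance 415.59 + origin terminal 391.79 + freight 6371.96 + insurance 649.52 + destination terminal 340.87 + delivery 1149.38 = 79232.12
Buyer's account: duty 2341.56 = 2341.56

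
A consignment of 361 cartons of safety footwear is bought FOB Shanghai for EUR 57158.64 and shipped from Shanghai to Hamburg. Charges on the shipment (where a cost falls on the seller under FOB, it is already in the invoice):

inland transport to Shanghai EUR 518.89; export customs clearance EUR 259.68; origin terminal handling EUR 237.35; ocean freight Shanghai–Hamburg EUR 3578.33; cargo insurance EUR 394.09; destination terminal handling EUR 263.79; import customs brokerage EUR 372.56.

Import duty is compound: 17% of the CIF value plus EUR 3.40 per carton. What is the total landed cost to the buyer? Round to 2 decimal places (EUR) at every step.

Total landed cost: EUR 73387.09

FOB: the seller bears costs until goods are on board at the origin port; the buyer bears freight, insurance and all costs thereafter.
Already in the invoice (seller's account under FOB): inland to port, export clearance, origin terminal — exclude.
CIF value = FOB price + freight + insurance = 57158.64 + 3578.33 + 394.09 = 61131.06
Ad valorem component: 61131.06 × 17% = 10392.28
Specific component: 361 × 3.40 = 1227.40
Import duty = 10392.28 + 1227.40 = 11619.68
Buyer bears: freight 3578.33 + insurance 394.09 + destination terminal 263.79 + brokerage 372.56 + duty 11619.68 = 16228.45
Landed cost = invoice 57158.64 + 16228.45 = 73387.09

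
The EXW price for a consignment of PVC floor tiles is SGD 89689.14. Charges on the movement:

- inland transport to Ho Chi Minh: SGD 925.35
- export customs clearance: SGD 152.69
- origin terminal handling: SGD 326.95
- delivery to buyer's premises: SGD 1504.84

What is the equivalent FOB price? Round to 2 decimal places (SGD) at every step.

Not relevant to the conversion: delivery — on the buyer under both terms; not part of either seller's price.
From EXW to FOB, the seller additionally bears: inland to port, export clearance, origin terminal.
FOB price = 89689.14 + 925.35 + 152.69 + 326.95 = 91094.13

FOB price: SGD 91094.13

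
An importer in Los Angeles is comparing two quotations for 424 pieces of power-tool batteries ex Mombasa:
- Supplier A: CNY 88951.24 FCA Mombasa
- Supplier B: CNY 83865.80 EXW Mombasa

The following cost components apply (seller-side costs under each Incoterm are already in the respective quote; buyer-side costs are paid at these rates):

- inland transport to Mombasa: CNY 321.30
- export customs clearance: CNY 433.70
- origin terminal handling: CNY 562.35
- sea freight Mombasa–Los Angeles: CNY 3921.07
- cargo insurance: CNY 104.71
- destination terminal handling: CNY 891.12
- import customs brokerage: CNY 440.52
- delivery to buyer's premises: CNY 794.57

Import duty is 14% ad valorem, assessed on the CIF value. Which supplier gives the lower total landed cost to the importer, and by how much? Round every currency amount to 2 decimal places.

Supplier A (FCA):
CIF value = FCA price + origin terminal + freight + insurance = 88951.24 + 562.35 + 3921.07 + 104.71 = 93539.37
Import duty = 93539.37 × 14% = 13095.51
Buyer bears (A): 562.35 + 3921.07 + 104.71 + 891.12 + 440.52 + 794.57 = 6714.34
Landed cost (A) = invoice 88951.24 + 6714.34 + duty 13095.51 = 108761.09
Supplier B (EXW):
CIF value = EXW price + inland to port + export clearance + origin terminal + freight + insurance = 83865.80 + 321.30 + 433.70 + 562.35 + 3921.07 + 104.71 = 89208.93
Import duty = 89208.93 × 14% = 12489.25
Buyer bears (B): 321.30 + 433.70 + 562.35 + 3921.07 + 104.71 + 891.12 + 440.52 + 794.57 = 7469.34
Landed cost (B) = invoice 83865.80 + 7469.34 + duty 12489.25 = 103824.39
Difference = |108761.09 − 103824.39| = 4936.70

Supplier B is cheaper by CNY 4936.70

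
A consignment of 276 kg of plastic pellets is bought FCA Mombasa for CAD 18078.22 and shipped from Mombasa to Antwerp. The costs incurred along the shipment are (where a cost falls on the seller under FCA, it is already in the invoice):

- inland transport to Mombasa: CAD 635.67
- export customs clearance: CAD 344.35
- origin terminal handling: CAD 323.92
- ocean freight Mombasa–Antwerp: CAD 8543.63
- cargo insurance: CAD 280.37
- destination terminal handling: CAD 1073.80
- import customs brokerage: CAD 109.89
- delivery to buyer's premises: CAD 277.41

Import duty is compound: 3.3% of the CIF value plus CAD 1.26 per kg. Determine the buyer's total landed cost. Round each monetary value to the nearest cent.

FCA: the seller delivers export-cleared goods to the carrier; the buyer bears costs from that point.
Already in the invoice (seller's account under FCA): inland to port, export clearance — exclude.
CIF value = FCA price + origin terminal + freight + insurance = 18078.22 + 323.92 + 8543.63 + 280.37 = 27226.14
Ad valorem component: 27226.14 × 3.3% = 898.46
Specific component: 276 × 1.26 = 347.76
Import duty = 898.46 + 347.76 = 1246.22
Buyer bears: origin terminal 323.92 + freight 8543.63 + insurance 280.37 + destination terminal 1073.80 + brokerage 109.89 + delivery 277.41 + duty 1246.22 = 11855.24
Landed cost = invoice 18078.22 + 11855.24 = 29933.46

Total landed cost: CAD 29933.46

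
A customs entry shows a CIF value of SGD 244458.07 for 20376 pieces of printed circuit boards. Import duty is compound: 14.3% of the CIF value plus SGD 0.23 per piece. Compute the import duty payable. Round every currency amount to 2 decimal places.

Ad valorem component: 244458.07 × 14.3% = 34957.50
Specific component: 20376 × 0.23 = 4686.48
Import duty = 34957.50 + 4686.48 = 39643.98

Import duty: SGD 39643.98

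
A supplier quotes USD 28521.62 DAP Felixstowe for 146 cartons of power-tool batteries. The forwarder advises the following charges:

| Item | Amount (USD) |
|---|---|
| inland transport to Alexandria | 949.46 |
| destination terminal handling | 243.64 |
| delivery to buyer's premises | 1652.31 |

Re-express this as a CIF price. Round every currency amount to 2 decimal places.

CIF price: USD 26625.67

Not relevant to the conversion: inland to port — on the seller under both DAP and CIF; already in the DAP price and stays in the CIF price.
From DAP to CIF, the seller no longer bears: destination terminal, delivery.
CIF price = 28521.62 − 243.64 − 1652.31 = 26625.67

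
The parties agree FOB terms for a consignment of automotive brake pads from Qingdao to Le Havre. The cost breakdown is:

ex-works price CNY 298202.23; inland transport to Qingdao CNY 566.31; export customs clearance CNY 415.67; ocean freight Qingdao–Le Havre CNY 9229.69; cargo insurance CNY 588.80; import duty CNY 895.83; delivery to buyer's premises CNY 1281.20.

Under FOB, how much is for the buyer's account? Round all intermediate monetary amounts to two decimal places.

Buyer's account: CNY 11995.52

FOB: the seller bears costs until goods are on board at the origin port; the buyer bears freight, insurance and all costs thereafter.
Seller's account: goods 298202.23 + inland to port 566.31 + export clearance 415.67 = 299184.21
Buyer's account: freight 9229.69 + insurance 588.80 + duty 895.83 + delivery 1281.20 = 11995.52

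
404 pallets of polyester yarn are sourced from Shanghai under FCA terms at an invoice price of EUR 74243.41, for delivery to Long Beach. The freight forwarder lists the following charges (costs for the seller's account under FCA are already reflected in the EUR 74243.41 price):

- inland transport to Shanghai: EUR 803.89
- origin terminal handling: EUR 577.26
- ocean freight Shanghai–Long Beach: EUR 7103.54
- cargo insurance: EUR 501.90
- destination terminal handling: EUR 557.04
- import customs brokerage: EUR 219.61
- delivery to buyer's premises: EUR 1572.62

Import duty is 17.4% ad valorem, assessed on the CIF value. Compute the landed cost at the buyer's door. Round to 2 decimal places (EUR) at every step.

Total landed cost: EUR 99117.52

FCA: the seller delivers export-cleared goods to the carrier; the buyer bears costs from that point.
Already in the invoice (seller's account under FCA): inland to port — exclude.
CIF value = FCA price + origin terminal + freight + insurance = 74243.41 + 577.26 + 7103.54 + 501.90 = 82426.11
Import duty = 82426.11 × 17.4% = 14342.14
Buyer bears: origin terminal 577.26 + freight 7103.54 + insurance 501.90 + destination terminal 557.04 + brokerage 219.61 + delivery 1572.62 + duty 14342.14 = 24874.11
Landed cost = invoice 74243.41 + 24874.11 = 99117.52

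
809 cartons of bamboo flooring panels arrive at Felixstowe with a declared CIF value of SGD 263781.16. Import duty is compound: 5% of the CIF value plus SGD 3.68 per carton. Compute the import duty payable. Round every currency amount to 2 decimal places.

Import duty: SGD 16166.18

Ad valorem component: 263781.16 × 5% = 13189.06
Specific component: 809 × 3.68 = 2977.12
Import duty = 13189.06 + 2977.12 = 16166.18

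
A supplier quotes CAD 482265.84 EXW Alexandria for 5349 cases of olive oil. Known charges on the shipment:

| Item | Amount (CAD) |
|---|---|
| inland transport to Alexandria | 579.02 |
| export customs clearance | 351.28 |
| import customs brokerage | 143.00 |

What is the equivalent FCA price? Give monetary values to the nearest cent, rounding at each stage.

FCA price: CAD 483196.14

Not relevant to the conversion: brokerage — on the buyer under both terms; not part of either seller's price.
From EXW to FCA, the seller additionally bears: inland to port, export clearance.
FCA price = 482265.84 + 579.02 + 351.28 = 483196.14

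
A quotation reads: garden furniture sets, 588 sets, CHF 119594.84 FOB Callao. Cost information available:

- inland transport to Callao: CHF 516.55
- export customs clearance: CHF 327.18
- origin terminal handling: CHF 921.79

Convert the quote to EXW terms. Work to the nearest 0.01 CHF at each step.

From FOB to EXW, the seller no longer bears: inland to port, export clearance, origin terminal.
EXW price = 119594.84 − 516.55 − 327.18 − 921.79 = 117829.32

EXW price: CHF 117829.32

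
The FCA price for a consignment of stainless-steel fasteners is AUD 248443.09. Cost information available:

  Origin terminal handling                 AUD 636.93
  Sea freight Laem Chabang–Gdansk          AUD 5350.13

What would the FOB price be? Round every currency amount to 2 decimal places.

FOB price: AUD 249080.02

Not relevant to the conversion: freight — on the buyer under both terms; not part of either seller's price.
From FCA to FOB, the seller additionally bears: origin terminal.
FOB price = 248443.09 + 636.93 = 249080.02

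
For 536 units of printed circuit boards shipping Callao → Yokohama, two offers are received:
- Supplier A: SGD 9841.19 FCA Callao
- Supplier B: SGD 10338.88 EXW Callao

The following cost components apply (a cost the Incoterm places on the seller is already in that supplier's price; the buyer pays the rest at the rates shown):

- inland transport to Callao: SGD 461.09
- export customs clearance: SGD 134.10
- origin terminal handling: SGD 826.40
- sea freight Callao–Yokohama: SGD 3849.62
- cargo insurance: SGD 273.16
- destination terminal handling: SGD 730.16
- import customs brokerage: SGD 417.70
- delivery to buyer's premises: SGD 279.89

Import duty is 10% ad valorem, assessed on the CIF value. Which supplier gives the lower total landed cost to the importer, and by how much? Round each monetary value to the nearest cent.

Supplier A (FCA):
CIF value = FCA price + origin terminal + freight + insurance = 9841.19 + 826.40 + 3849.62 + 273.16 = 14790.37
Import duty = 14790.37 × 10% = 1479.04
Buyer bears (A): 826.40 + 3849.62 + 273.16 + 730.16 + 417.70 + 279.89 = 6376.93
Landed cost (A) = invoice 9841.19 + 6376.93 + duty 1479.04 = 17697.16
Supplier B (EXW):
CIF value = EXW price + inland to port + export clearance + origin terminal + freight + insurance = 10338.88 + 461.09 + 134.10 + 826.40 + 3849.62 + 273.16 = 15883.25
Import duty = 15883.25 × 10% = 1588.33
Buyer bears (B): 461.09 + 134.10 + 826.40 + 3849.62 + 273.16 + 730.16 + 417.70 + 279.89 = 6972.12
Landed cost (B) = invoice 10338.88 + 6972.12 + duty 1588.33 = 18899.33
Difference = |17697.16 − 18899.33| = 1202.17

Supplier A is cheaper by SGD 1202.17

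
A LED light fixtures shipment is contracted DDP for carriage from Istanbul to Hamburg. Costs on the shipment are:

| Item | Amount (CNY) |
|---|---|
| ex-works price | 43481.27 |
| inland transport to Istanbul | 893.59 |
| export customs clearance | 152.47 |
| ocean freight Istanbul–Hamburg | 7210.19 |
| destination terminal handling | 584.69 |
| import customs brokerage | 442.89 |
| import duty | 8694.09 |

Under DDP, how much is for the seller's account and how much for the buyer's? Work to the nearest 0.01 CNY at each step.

DDP: the seller bears all costs including import duty.
Seller's account: goods 43481.27 + inland to port 893.59 + export clearance 152.47 + freight 7210.19 + destination terminal 584.69 + brokerage 442.89 + duty 8694.09 = 61459.19
Buyer's account: 0.00

Seller: CNY 61459.19; buyer: CNY 0.00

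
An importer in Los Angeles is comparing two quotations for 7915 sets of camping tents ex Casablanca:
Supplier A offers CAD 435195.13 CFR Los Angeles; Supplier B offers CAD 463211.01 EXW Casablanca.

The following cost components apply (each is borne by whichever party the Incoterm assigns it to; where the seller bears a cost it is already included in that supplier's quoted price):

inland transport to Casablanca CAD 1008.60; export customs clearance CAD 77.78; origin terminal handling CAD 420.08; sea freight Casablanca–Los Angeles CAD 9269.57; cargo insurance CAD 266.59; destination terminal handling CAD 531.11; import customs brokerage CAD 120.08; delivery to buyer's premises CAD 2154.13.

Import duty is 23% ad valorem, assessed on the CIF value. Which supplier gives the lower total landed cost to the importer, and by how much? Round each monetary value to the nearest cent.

Supplier A (CFR):
CIF value = CFR price + insurance = 435195.13 + 266.59 = 435461.72
Import duty = 435461.72 × 23% = 100156.20
Buyer bears (A): 266.59 + 531.11 + 120.08 + 2154.13 = 3071.91
Landed cost (A) = invoice 435195.13 + 3071.91 + duty 100156.20 = 538423.24
Supplier B (EXW):
CIF value = EXW price + inland to port + export clearance + origin terminal + freight + insurance = 463211.01 + 1008.60 + 77.78 + 420.08 + 9269.57 + 266.59 = 474253.63
Import duty = 474253.63 × 23% = 109078.33
Buyer bears (B): 1008.60 + 77.78 + 420.08 + 9269.57 + 266.59 + 531.11 + 120.08 + 2154.13 = 13847.94
Landed cost (B) = invoice 463211.01 + 13847.94 + duty 109078.33 = 586137.28
Difference = |538423.24 − 586137.28| = 47714.04

Supplier A is cheaper by CAD 47714.04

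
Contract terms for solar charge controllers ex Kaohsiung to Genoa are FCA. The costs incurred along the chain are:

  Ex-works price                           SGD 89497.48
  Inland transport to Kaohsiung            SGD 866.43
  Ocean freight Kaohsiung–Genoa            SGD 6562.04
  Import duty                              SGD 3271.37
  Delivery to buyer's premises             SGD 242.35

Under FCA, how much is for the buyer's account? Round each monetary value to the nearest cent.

Buyer's account: SGD 10075.76

FCA: the seller delivers export-cleared goods to the carrier; the buyer bears costs from that point.
Seller's account: goods 89497.48 + inland to port 866.43 = 90363.91
Buyer's account: freight 6562.04 + duty 3271.37 + delivery 242.35 = 10075.76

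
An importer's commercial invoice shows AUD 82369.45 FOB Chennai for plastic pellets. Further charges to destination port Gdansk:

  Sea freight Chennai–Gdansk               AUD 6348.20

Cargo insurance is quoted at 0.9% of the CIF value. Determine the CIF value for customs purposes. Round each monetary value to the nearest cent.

CIF value: AUD 89523.36

Let C be the CIF value. C = FOB price + freight + 0.9% × C
C − 0.9% × C = 82369.45 + 6348.20
0.991 × C = 88717.65
C = 88717.65 / 0.991 = 89523.36
Insurance premium = 0.9% × 89523.36 = 805.71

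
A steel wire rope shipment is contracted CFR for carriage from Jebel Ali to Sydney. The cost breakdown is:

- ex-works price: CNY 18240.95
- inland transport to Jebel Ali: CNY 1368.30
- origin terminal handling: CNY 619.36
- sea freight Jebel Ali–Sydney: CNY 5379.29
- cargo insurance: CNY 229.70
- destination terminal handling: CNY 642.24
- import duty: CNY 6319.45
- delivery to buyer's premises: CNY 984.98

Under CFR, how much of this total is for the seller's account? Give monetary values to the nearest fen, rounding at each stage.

Seller's account: CNY 25607.90

CFR: the seller pays costs through ocean freight to the destination port, but not insurance.
Seller's account: goods 18240.95 + inland to port 1368.30 + origin terminal 619.36 + freight 5379.29 = 25607.90
Buyer's account: insurance 229.70 + destination terminal 642.24 + duty 6319.45 + delivery 984.98 = 8176.37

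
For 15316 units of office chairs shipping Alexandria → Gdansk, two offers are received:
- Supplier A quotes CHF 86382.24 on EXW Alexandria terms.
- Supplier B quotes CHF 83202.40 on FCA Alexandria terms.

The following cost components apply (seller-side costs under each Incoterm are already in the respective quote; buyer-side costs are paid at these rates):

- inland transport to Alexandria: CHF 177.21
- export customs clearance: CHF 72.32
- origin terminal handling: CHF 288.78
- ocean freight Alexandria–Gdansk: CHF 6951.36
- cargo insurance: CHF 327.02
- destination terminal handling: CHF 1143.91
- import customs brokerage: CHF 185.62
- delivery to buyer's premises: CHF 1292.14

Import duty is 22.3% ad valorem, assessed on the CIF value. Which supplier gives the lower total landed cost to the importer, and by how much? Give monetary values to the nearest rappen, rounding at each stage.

Supplier A (EXW):
CIF value = EXW price + inland to port + export clearance + origin terminal + freight + insurance = 86382.24 + 177.21 + 72.32 + 288.78 + 6951.36 + 327.02 = 94198.93
Import duty = 94198.93 × 22.3% = 21006.36
Buyer bears (A): 177.21 + 72.32 + 288.78 + 6951.36 + 327.02 + 1143.91 + 185.62 + 1292.14 = 10438.36
Landed cost (A) = invoice 86382.24 + 10438.36 + duty 21006.36 = 117826.96
Supplier B (FCA):
CIF value = FCA price + origin terminal + freight + insurance = 83202.40 + 288.78 + 6951.36 + 327.02 = 90769.56
Import duty = 90769.56 × 22.3% = 20241.61
Buyer bears (B): 288.78 + 6951.36 + 327.02 + 1143.91 + 185.62 + 1292.14 = 10188.83
Landed cost (B) = invoice 83202.40 + 10188.83 + duty 20241.61 = 113632.84
Difference = |117826.96 − 113632.84| = 4194.12

Supplier B is cheaper by CHF 4194.12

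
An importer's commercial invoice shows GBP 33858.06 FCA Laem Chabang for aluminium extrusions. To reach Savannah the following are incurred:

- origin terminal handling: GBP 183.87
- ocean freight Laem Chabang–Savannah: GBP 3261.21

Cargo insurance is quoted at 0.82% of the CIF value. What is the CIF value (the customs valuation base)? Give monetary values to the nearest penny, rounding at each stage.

Let C be the CIF value. C = FCA price + pre-shipment costs + freight + 0.82% × C
C − 0.82% × C = 33858.06 + 183.87 + 3261.21
0.9918 × C = 37303.14
C = 37303.14 / 0.9918 = 37611.55
Insurance premium = 0.82% × 37611.55 = 308.41

CIF value: GBP 37611.55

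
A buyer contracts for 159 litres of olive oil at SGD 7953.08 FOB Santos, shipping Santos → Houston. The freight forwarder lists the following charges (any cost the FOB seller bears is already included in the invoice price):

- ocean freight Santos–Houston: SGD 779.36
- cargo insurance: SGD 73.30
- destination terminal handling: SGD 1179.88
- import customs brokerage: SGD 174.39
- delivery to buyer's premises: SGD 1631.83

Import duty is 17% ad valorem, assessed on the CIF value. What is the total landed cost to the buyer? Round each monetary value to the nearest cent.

Total landed cost: SGD 13288.82

FOB: the seller bears costs until goods are on board at the origin port; the buyer bears freight, insurance and all costs thereafter.
CIF value = FOB price + freight + insurance = 7953.08 + 779.36 + 73.30 = 8805.74
Import duty = 8805.74 × 17% = 1496.98
Buyer bears: freight 779.36 + insurance 73.30 + destination terminal 1179.88 + brokerage 174.39 + delivery 1631.83 + duty 1496.98 = 5335.74
Landed cost = invoice 7953.08 + 5335.74 = 13288.82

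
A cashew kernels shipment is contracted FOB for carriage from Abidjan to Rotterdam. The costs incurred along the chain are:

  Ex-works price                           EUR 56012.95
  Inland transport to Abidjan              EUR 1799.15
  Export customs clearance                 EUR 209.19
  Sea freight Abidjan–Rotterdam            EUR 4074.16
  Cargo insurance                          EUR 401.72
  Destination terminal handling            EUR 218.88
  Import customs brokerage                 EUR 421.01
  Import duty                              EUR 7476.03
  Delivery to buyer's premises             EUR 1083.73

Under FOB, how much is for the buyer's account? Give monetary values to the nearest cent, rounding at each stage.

FOB: the seller bears costs until goods are on board at the origin port; the buyer bears freight, insurance and all costs thereafter.
Seller's account: goods 56012.95 + inland to port 1799.15 + export clearance 209.19 = 58021.29
Buyer's account: freight 4074.16 + insurance 401.72 + destination terminal 218.88 + brokerage 421.01 + duty 7476.03 + delivery 1083.73 = 13675.53

Buyer's account: EUR 13675.53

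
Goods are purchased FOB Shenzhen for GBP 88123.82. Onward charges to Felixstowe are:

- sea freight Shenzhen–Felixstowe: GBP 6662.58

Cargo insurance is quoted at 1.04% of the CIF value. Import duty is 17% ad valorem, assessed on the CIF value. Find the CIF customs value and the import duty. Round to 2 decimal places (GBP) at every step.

Let C be the CIF value. C = FOB price + freight + 1.04% × C
C − 1.04% × C = 88123.82 + 6662.58
0.9896 × C = 94786.40
C = 94786.40 / 0.9896 = 95782.54
Insurance premium = 1.04% × 95782.54 = 996.14
Import duty = 95782.54 × 17% = 16283.03

CIF value: GBP 95782.54; import duty: GBP 16283.03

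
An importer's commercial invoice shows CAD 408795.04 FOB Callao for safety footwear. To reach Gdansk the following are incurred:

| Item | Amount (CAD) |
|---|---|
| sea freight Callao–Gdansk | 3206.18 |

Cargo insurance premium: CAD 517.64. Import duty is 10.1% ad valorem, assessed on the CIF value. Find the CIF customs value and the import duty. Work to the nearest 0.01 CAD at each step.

CIF value: CAD 412518.86; import duty: CAD 41664.40

CIF = FOB price + freight + insurance
CIF = 408795.04 + 3206.18 + 517.64 = 412518.86
Import duty = 412518.86 × 10.1% = 41664.40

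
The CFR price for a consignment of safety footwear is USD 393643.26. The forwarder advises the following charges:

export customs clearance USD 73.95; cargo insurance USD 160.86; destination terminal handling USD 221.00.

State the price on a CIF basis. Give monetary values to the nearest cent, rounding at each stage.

CIF price: USD 393804.12

Not relevant to the conversion: export clearance — on the seller under both CFR and CIF; already in the CFR price and stays in the CIF price. destination terminal — on the buyer under both terms; not part of either seller's price.
From CFR to CIF, the seller additionally bears: insurance.
CIF price = 393643.26 + 160.86 = 393804.12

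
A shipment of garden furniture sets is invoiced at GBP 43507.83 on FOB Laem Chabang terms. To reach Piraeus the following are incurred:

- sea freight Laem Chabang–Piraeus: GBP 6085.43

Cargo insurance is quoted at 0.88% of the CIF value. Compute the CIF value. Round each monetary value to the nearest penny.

Let C be the CIF value. C = FOB price + freight + 0.88% × C
C − 0.88% × C = 43507.83 + 6085.43
0.9912 × C = 49593.26
C = 49593.26 / 0.9912 = 50033.56
Insurance premium = 0.88% × 50033.56 = 440.30

CIF value: GBP 50033.56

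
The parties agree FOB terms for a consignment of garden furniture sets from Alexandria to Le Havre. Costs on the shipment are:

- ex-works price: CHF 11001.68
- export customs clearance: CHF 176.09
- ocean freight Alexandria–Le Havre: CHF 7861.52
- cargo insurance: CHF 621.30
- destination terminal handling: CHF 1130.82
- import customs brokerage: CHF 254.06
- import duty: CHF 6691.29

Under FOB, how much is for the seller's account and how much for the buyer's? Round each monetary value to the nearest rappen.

Seller: CHF 11177.77; buyer: CHF 16558.99

FOB: the seller bears costs until goods are on board at the origin port; the buyer bears freight, insurance and all costs thereafter.
Seller's account: goods 11001.68 + export clearance 176.09 = 11177.77
Buyer's account: freight 7861.52 + insurance 621.30 + destination terminal 1130.82 + brokerage 254.06 + duty 6691.29 = 16558.99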